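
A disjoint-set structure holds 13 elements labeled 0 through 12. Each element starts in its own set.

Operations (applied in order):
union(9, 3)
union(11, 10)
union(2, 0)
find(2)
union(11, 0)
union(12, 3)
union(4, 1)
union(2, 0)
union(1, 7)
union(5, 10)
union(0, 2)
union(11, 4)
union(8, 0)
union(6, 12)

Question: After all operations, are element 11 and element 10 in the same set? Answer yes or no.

Step 1: union(9, 3) -> merged; set of 9 now {3, 9}
Step 2: union(11, 10) -> merged; set of 11 now {10, 11}
Step 3: union(2, 0) -> merged; set of 2 now {0, 2}
Step 4: find(2) -> no change; set of 2 is {0, 2}
Step 5: union(11, 0) -> merged; set of 11 now {0, 2, 10, 11}
Step 6: union(12, 3) -> merged; set of 12 now {3, 9, 12}
Step 7: union(4, 1) -> merged; set of 4 now {1, 4}
Step 8: union(2, 0) -> already same set; set of 2 now {0, 2, 10, 11}
Step 9: union(1, 7) -> merged; set of 1 now {1, 4, 7}
Step 10: union(5, 10) -> merged; set of 5 now {0, 2, 5, 10, 11}
Step 11: union(0, 2) -> already same set; set of 0 now {0, 2, 5, 10, 11}
Step 12: union(11, 4) -> merged; set of 11 now {0, 1, 2, 4, 5, 7, 10, 11}
Step 13: union(8, 0) -> merged; set of 8 now {0, 1, 2, 4, 5, 7, 8, 10, 11}
Step 14: union(6, 12) -> merged; set of 6 now {3, 6, 9, 12}
Set of 11: {0, 1, 2, 4, 5, 7, 8, 10, 11}; 10 is a member.

Answer: yes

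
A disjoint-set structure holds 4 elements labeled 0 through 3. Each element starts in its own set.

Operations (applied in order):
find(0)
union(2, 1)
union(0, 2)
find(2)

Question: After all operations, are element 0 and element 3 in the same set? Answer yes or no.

Answer: no

Derivation:
Step 1: find(0) -> no change; set of 0 is {0}
Step 2: union(2, 1) -> merged; set of 2 now {1, 2}
Step 3: union(0, 2) -> merged; set of 0 now {0, 1, 2}
Step 4: find(2) -> no change; set of 2 is {0, 1, 2}
Set of 0: {0, 1, 2}; 3 is not a member.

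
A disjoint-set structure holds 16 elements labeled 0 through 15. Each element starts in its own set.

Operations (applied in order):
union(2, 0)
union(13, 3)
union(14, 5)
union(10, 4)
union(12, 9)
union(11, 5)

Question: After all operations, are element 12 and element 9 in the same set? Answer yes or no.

Step 1: union(2, 0) -> merged; set of 2 now {0, 2}
Step 2: union(13, 3) -> merged; set of 13 now {3, 13}
Step 3: union(14, 5) -> merged; set of 14 now {5, 14}
Step 4: union(10, 4) -> merged; set of 10 now {4, 10}
Step 5: union(12, 9) -> merged; set of 12 now {9, 12}
Step 6: union(11, 5) -> merged; set of 11 now {5, 11, 14}
Set of 12: {9, 12}; 9 is a member.

Answer: yes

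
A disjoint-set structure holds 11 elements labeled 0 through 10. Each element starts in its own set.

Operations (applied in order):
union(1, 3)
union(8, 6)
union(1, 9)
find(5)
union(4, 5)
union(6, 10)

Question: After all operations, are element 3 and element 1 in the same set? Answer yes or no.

Answer: yes

Derivation:
Step 1: union(1, 3) -> merged; set of 1 now {1, 3}
Step 2: union(8, 6) -> merged; set of 8 now {6, 8}
Step 3: union(1, 9) -> merged; set of 1 now {1, 3, 9}
Step 4: find(5) -> no change; set of 5 is {5}
Step 5: union(4, 5) -> merged; set of 4 now {4, 5}
Step 6: union(6, 10) -> merged; set of 6 now {6, 8, 10}
Set of 3: {1, 3, 9}; 1 is a member.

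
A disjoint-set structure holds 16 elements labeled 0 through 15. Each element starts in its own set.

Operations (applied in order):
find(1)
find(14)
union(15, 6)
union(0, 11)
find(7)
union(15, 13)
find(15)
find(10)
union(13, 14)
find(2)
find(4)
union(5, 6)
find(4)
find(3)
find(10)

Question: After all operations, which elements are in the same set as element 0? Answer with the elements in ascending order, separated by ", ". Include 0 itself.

Answer: 0, 11

Derivation:
Step 1: find(1) -> no change; set of 1 is {1}
Step 2: find(14) -> no change; set of 14 is {14}
Step 3: union(15, 6) -> merged; set of 15 now {6, 15}
Step 4: union(0, 11) -> merged; set of 0 now {0, 11}
Step 5: find(7) -> no change; set of 7 is {7}
Step 6: union(15, 13) -> merged; set of 15 now {6, 13, 15}
Step 7: find(15) -> no change; set of 15 is {6, 13, 15}
Step 8: find(10) -> no change; set of 10 is {10}
Step 9: union(13, 14) -> merged; set of 13 now {6, 13, 14, 15}
Step 10: find(2) -> no change; set of 2 is {2}
Step 11: find(4) -> no change; set of 4 is {4}
Step 12: union(5, 6) -> merged; set of 5 now {5, 6, 13, 14, 15}
Step 13: find(4) -> no change; set of 4 is {4}
Step 14: find(3) -> no change; set of 3 is {3}
Step 15: find(10) -> no change; set of 10 is {10}
Component of 0: {0, 11}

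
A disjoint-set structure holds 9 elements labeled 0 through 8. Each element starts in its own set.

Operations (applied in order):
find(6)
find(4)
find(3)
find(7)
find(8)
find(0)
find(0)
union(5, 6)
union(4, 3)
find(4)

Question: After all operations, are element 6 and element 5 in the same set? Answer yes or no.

Step 1: find(6) -> no change; set of 6 is {6}
Step 2: find(4) -> no change; set of 4 is {4}
Step 3: find(3) -> no change; set of 3 is {3}
Step 4: find(7) -> no change; set of 7 is {7}
Step 5: find(8) -> no change; set of 8 is {8}
Step 6: find(0) -> no change; set of 0 is {0}
Step 7: find(0) -> no change; set of 0 is {0}
Step 8: union(5, 6) -> merged; set of 5 now {5, 6}
Step 9: union(4, 3) -> merged; set of 4 now {3, 4}
Step 10: find(4) -> no change; set of 4 is {3, 4}
Set of 6: {5, 6}; 5 is a member.

Answer: yes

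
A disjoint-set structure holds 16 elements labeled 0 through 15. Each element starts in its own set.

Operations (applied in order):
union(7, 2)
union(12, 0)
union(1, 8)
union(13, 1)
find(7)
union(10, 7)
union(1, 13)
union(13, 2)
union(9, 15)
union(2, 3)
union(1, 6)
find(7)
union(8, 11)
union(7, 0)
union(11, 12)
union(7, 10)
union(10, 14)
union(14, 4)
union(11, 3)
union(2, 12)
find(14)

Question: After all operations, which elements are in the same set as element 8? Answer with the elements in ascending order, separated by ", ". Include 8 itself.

Answer: 0, 1, 2, 3, 4, 6, 7, 8, 10, 11, 12, 13, 14

Derivation:
Step 1: union(7, 2) -> merged; set of 7 now {2, 7}
Step 2: union(12, 0) -> merged; set of 12 now {0, 12}
Step 3: union(1, 8) -> merged; set of 1 now {1, 8}
Step 4: union(13, 1) -> merged; set of 13 now {1, 8, 13}
Step 5: find(7) -> no change; set of 7 is {2, 7}
Step 6: union(10, 7) -> merged; set of 10 now {2, 7, 10}
Step 7: union(1, 13) -> already same set; set of 1 now {1, 8, 13}
Step 8: union(13, 2) -> merged; set of 13 now {1, 2, 7, 8, 10, 13}
Step 9: union(9, 15) -> merged; set of 9 now {9, 15}
Step 10: union(2, 3) -> merged; set of 2 now {1, 2, 3, 7, 8, 10, 13}
Step 11: union(1, 6) -> merged; set of 1 now {1, 2, 3, 6, 7, 8, 10, 13}
Step 12: find(7) -> no change; set of 7 is {1, 2, 3, 6, 7, 8, 10, 13}
Step 13: union(8, 11) -> merged; set of 8 now {1, 2, 3, 6, 7, 8, 10, 11, 13}
Step 14: union(7, 0) -> merged; set of 7 now {0, 1, 2, 3, 6, 7, 8, 10, 11, 12, 13}
Step 15: union(11, 12) -> already same set; set of 11 now {0, 1, 2, 3, 6, 7, 8, 10, 11, 12, 13}
Step 16: union(7, 10) -> already same set; set of 7 now {0, 1, 2, 3, 6, 7, 8, 10, 11, 12, 13}
Step 17: union(10, 14) -> merged; set of 10 now {0, 1, 2, 3, 6, 7, 8, 10, 11, 12, 13, 14}
Step 18: union(14, 4) -> merged; set of 14 now {0, 1, 2, 3, 4, 6, 7, 8, 10, 11, 12, 13, 14}
Step 19: union(11, 3) -> already same set; set of 11 now {0, 1, 2, 3, 4, 6, 7, 8, 10, 11, 12, 13, 14}
Step 20: union(2, 12) -> already same set; set of 2 now {0, 1, 2, 3, 4, 6, 7, 8, 10, 11, 12, 13, 14}
Step 21: find(14) -> no change; set of 14 is {0, 1, 2, 3, 4, 6, 7, 8, 10, 11, 12, 13, 14}
Component of 8: {0, 1, 2, 3, 4, 6, 7, 8, 10, 11, 12, 13, 14}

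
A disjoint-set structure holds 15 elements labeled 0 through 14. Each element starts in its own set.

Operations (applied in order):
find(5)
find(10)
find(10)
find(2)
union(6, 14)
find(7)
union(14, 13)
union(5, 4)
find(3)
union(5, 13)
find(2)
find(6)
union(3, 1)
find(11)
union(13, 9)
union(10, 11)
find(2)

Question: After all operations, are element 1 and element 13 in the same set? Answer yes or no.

Answer: no

Derivation:
Step 1: find(5) -> no change; set of 5 is {5}
Step 2: find(10) -> no change; set of 10 is {10}
Step 3: find(10) -> no change; set of 10 is {10}
Step 4: find(2) -> no change; set of 2 is {2}
Step 5: union(6, 14) -> merged; set of 6 now {6, 14}
Step 6: find(7) -> no change; set of 7 is {7}
Step 7: union(14, 13) -> merged; set of 14 now {6, 13, 14}
Step 8: union(5, 4) -> merged; set of 5 now {4, 5}
Step 9: find(3) -> no change; set of 3 is {3}
Step 10: union(5, 13) -> merged; set of 5 now {4, 5, 6, 13, 14}
Step 11: find(2) -> no change; set of 2 is {2}
Step 12: find(6) -> no change; set of 6 is {4, 5, 6, 13, 14}
Step 13: union(3, 1) -> merged; set of 3 now {1, 3}
Step 14: find(11) -> no change; set of 11 is {11}
Step 15: union(13, 9) -> merged; set of 13 now {4, 5, 6, 9, 13, 14}
Step 16: union(10, 11) -> merged; set of 10 now {10, 11}
Step 17: find(2) -> no change; set of 2 is {2}
Set of 1: {1, 3}; 13 is not a member.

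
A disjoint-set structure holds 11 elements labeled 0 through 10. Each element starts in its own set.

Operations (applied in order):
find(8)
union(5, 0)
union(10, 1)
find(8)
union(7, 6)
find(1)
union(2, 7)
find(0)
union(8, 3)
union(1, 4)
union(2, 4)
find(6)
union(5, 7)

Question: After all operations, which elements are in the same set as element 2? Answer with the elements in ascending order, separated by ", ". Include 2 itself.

Answer: 0, 1, 2, 4, 5, 6, 7, 10

Derivation:
Step 1: find(8) -> no change; set of 8 is {8}
Step 2: union(5, 0) -> merged; set of 5 now {0, 5}
Step 3: union(10, 1) -> merged; set of 10 now {1, 10}
Step 4: find(8) -> no change; set of 8 is {8}
Step 5: union(7, 6) -> merged; set of 7 now {6, 7}
Step 6: find(1) -> no change; set of 1 is {1, 10}
Step 7: union(2, 7) -> merged; set of 2 now {2, 6, 7}
Step 8: find(0) -> no change; set of 0 is {0, 5}
Step 9: union(8, 3) -> merged; set of 8 now {3, 8}
Step 10: union(1, 4) -> merged; set of 1 now {1, 4, 10}
Step 11: union(2, 4) -> merged; set of 2 now {1, 2, 4, 6, 7, 10}
Step 12: find(6) -> no change; set of 6 is {1, 2, 4, 6, 7, 10}
Step 13: union(5, 7) -> merged; set of 5 now {0, 1, 2, 4, 5, 6, 7, 10}
Component of 2: {0, 1, 2, 4, 5, 6, 7, 10}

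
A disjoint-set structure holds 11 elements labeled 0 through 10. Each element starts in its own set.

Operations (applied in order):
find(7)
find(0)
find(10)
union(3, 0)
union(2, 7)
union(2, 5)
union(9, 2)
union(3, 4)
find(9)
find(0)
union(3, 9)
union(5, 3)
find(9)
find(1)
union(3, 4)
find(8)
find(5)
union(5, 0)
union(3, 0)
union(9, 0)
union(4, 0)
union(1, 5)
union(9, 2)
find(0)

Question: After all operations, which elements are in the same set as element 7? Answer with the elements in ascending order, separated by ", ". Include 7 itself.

Answer: 0, 1, 2, 3, 4, 5, 7, 9

Derivation:
Step 1: find(7) -> no change; set of 7 is {7}
Step 2: find(0) -> no change; set of 0 is {0}
Step 3: find(10) -> no change; set of 10 is {10}
Step 4: union(3, 0) -> merged; set of 3 now {0, 3}
Step 5: union(2, 7) -> merged; set of 2 now {2, 7}
Step 6: union(2, 5) -> merged; set of 2 now {2, 5, 7}
Step 7: union(9, 2) -> merged; set of 9 now {2, 5, 7, 9}
Step 8: union(3, 4) -> merged; set of 3 now {0, 3, 4}
Step 9: find(9) -> no change; set of 9 is {2, 5, 7, 9}
Step 10: find(0) -> no change; set of 0 is {0, 3, 4}
Step 11: union(3, 9) -> merged; set of 3 now {0, 2, 3, 4, 5, 7, 9}
Step 12: union(5, 3) -> already same set; set of 5 now {0, 2, 3, 4, 5, 7, 9}
Step 13: find(9) -> no change; set of 9 is {0, 2, 3, 4, 5, 7, 9}
Step 14: find(1) -> no change; set of 1 is {1}
Step 15: union(3, 4) -> already same set; set of 3 now {0, 2, 3, 4, 5, 7, 9}
Step 16: find(8) -> no change; set of 8 is {8}
Step 17: find(5) -> no change; set of 5 is {0, 2, 3, 4, 5, 7, 9}
Step 18: union(5, 0) -> already same set; set of 5 now {0, 2, 3, 4, 5, 7, 9}
Step 19: union(3, 0) -> already same set; set of 3 now {0, 2, 3, 4, 5, 7, 9}
Step 20: union(9, 0) -> already same set; set of 9 now {0, 2, 3, 4, 5, 7, 9}
Step 21: union(4, 0) -> already same set; set of 4 now {0, 2, 3, 4, 5, 7, 9}
Step 22: union(1, 5) -> merged; set of 1 now {0, 1, 2, 3, 4, 5, 7, 9}
Step 23: union(9, 2) -> already same set; set of 9 now {0, 1, 2, 3, 4, 5, 7, 9}
Step 24: find(0) -> no change; set of 0 is {0, 1, 2, 3, 4, 5, 7, 9}
Component of 7: {0, 1, 2, 3, 4, 5, 7, 9}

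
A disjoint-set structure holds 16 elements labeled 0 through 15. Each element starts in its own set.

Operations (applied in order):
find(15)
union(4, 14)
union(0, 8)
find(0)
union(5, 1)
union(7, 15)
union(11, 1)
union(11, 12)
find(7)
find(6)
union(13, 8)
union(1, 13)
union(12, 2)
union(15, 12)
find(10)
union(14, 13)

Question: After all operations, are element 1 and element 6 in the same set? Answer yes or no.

Answer: no

Derivation:
Step 1: find(15) -> no change; set of 15 is {15}
Step 2: union(4, 14) -> merged; set of 4 now {4, 14}
Step 3: union(0, 8) -> merged; set of 0 now {0, 8}
Step 4: find(0) -> no change; set of 0 is {0, 8}
Step 5: union(5, 1) -> merged; set of 5 now {1, 5}
Step 6: union(7, 15) -> merged; set of 7 now {7, 15}
Step 7: union(11, 1) -> merged; set of 11 now {1, 5, 11}
Step 8: union(11, 12) -> merged; set of 11 now {1, 5, 11, 12}
Step 9: find(7) -> no change; set of 7 is {7, 15}
Step 10: find(6) -> no change; set of 6 is {6}
Step 11: union(13, 8) -> merged; set of 13 now {0, 8, 13}
Step 12: union(1, 13) -> merged; set of 1 now {0, 1, 5, 8, 11, 12, 13}
Step 13: union(12, 2) -> merged; set of 12 now {0, 1, 2, 5, 8, 11, 12, 13}
Step 14: union(15, 12) -> merged; set of 15 now {0, 1, 2, 5, 7, 8, 11, 12, 13, 15}
Step 15: find(10) -> no change; set of 10 is {10}
Step 16: union(14, 13) -> merged; set of 14 now {0, 1, 2, 4, 5, 7, 8, 11, 12, 13, 14, 15}
Set of 1: {0, 1, 2, 4, 5, 7, 8, 11, 12, 13, 14, 15}; 6 is not a member.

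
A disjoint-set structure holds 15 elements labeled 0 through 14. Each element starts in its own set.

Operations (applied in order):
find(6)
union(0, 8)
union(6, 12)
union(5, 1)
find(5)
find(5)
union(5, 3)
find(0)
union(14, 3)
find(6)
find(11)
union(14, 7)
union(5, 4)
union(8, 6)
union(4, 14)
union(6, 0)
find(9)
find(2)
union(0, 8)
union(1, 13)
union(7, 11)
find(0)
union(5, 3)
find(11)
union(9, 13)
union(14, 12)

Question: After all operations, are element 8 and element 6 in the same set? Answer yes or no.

Step 1: find(6) -> no change; set of 6 is {6}
Step 2: union(0, 8) -> merged; set of 0 now {0, 8}
Step 3: union(6, 12) -> merged; set of 6 now {6, 12}
Step 4: union(5, 1) -> merged; set of 5 now {1, 5}
Step 5: find(5) -> no change; set of 5 is {1, 5}
Step 6: find(5) -> no change; set of 5 is {1, 5}
Step 7: union(5, 3) -> merged; set of 5 now {1, 3, 5}
Step 8: find(0) -> no change; set of 0 is {0, 8}
Step 9: union(14, 3) -> merged; set of 14 now {1, 3, 5, 14}
Step 10: find(6) -> no change; set of 6 is {6, 12}
Step 11: find(11) -> no change; set of 11 is {11}
Step 12: union(14, 7) -> merged; set of 14 now {1, 3, 5, 7, 14}
Step 13: union(5, 4) -> merged; set of 5 now {1, 3, 4, 5, 7, 14}
Step 14: union(8, 6) -> merged; set of 8 now {0, 6, 8, 12}
Step 15: union(4, 14) -> already same set; set of 4 now {1, 3, 4, 5, 7, 14}
Step 16: union(6, 0) -> already same set; set of 6 now {0, 6, 8, 12}
Step 17: find(9) -> no change; set of 9 is {9}
Step 18: find(2) -> no change; set of 2 is {2}
Step 19: union(0, 8) -> already same set; set of 0 now {0, 6, 8, 12}
Step 20: union(1, 13) -> merged; set of 1 now {1, 3, 4, 5, 7, 13, 14}
Step 21: union(7, 11) -> merged; set of 7 now {1, 3, 4, 5, 7, 11, 13, 14}
Step 22: find(0) -> no change; set of 0 is {0, 6, 8, 12}
Step 23: union(5, 3) -> already same set; set of 5 now {1, 3, 4, 5, 7, 11, 13, 14}
Step 24: find(11) -> no change; set of 11 is {1, 3, 4, 5, 7, 11, 13, 14}
Step 25: union(9, 13) -> merged; set of 9 now {1, 3, 4, 5, 7, 9, 11, 13, 14}
Step 26: union(14, 12) -> merged; set of 14 now {0, 1, 3, 4, 5, 6, 7, 8, 9, 11, 12, 13, 14}
Set of 8: {0, 1, 3, 4, 5, 6, 7, 8, 9, 11, 12, 13, 14}; 6 is a member.

Answer: yes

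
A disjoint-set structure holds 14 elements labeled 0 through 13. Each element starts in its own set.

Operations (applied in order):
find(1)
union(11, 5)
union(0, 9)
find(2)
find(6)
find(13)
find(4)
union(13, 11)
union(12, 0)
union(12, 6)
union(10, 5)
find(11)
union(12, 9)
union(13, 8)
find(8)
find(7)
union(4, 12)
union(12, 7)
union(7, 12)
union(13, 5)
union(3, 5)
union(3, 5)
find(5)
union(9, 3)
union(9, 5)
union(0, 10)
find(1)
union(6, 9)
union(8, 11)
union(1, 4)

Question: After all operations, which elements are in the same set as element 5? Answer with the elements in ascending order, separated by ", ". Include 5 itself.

Answer: 0, 1, 3, 4, 5, 6, 7, 8, 9, 10, 11, 12, 13

Derivation:
Step 1: find(1) -> no change; set of 1 is {1}
Step 2: union(11, 5) -> merged; set of 11 now {5, 11}
Step 3: union(0, 9) -> merged; set of 0 now {0, 9}
Step 4: find(2) -> no change; set of 2 is {2}
Step 5: find(6) -> no change; set of 6 is {6}
Step 6: find(13) -> no change; set of 13 is {13}
Step 7: find(4) -> no change; set of 4 is {4}
Step 8: union(13, 11) -> merged; set of 13 now {5, 11, 13}
Step 9: union(12, 0) -> merged; set of 12 now {0, 9, 12}
Step 10: union(12, 6) -> merged; set of 12 now {0, 6, 9, 12}
Step 11: union(10, 5) -> merged; set of 10 now {5, 10, 11, 13}
Step 12: find(11) -> no change; set of 11 is {5, 10, 11, 13}
Step 13: union(12, 9) -> already same set; set of 12 now {0, 6, 9, 12}
Step 14: union(13, 8) -> merged; set of 13 now {5, 8, 10, 11, 13}
Step 15: find(8) -> no change; set of 8 is {5, 8, 10, 11, 13}
Step 16: find(7) -> no change; set of 7 is {7}
Step 17: union(4, 12) -> merged; set of 4 now {0, 4, 6, 9, 12}
Step 18: union(12, 7) -> merged; set of 12 now {0, 4, 6, 7, 9, 12}
Step 19: union(7, 12) -> already same set; set of 7 now {0, 4, 6, 7, 9, 12}
Step 20: union(13, 5) -> already same set; set of 13 now {5, 8, 10, 11, 13}
Step 21: union(3, 5) -> merged; set of 3 now {3, 5, 8, 10, 11, 13}
Step 22: union(3, 5) -> already same set; set of 3 now {3, 5, 8, 10, 11, 13}
Step 23: find(5) -> no change; set of 5 is {3, 5, 8, 10, 11, 13}
Step 24: union(9, 3) -> merged; set of 9 now {0, 3, 4, 5, 6, 7, 8, 9, 10, 11, 12, 13}
Step 25: union(9, 5) -> already same set; set of 9 now {0, 3, 4, 5, 6, 7, 8, 9, 10, 11, 12, 13}
Step 26: union(0, 10) -> already same set; set of 0 now {0, 3, 4, 5, 6, 7, 8, 9, 10, 11, 12, 13}
Step 27: find(1) -> no change; set of 1 is {1}
Step 28: union(6, 9) -> already same set; set of 6 now {0, 3, 4, 5, 6, 7, 8, 9, 10, 11, 12, 13}
Step 29: union(8, 11) -> already same set; set of 8 now {0, 3, 4, 5, 6, 7, 8, 9, 10, 11, 12, 13}
Step 30: union(1, 4) -> merged; set of 1 now {0, 1, 3, 4, 5, 6, 7, 8, 9, 10, 11, 12, 13}
Component of 5: {0, 1, 3, 4, 5, 6, 7, 8, 9, 10, 11, 12, 13}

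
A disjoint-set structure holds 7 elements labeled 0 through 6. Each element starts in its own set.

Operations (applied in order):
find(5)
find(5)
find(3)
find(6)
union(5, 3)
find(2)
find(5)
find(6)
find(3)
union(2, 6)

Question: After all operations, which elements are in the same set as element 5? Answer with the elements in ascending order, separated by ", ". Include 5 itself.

Answer: 3, 5

Derivation:
Step 1: find(5) -> no change; set of 5 is {5}
Step 2: find(5) -> no change; set of 5 is {5}
Step 3: find(3) -> no change; set of 3 is {3}
Step 4: find(6) -> no change; set of 6 is {6}
Step 5: union(5, 3) -> merged; set of 5 now {3, 5}
Step 6: find(2) -> no change; set of 2 is {2}
Step 7: find(5) -> no change; set of 5 is {3, 5}
Step 8: find(6) -> no change; set of 6 is {6}
Step 9: find(3) -> no change; set of 3 is {3, 5}
Step 10: union(2, 6) -> merged; set of 2 now {2, 6}
Component of 5: {3, 5}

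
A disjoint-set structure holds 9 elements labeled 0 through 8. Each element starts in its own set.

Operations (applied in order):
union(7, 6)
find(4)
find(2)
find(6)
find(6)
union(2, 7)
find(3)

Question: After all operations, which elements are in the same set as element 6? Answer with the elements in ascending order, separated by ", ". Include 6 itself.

Step 1: union(7, 6) -> merged; set of 7 now {6, 7}
Step 2: find(4) -> no change; set of 4 is {4}
Step 3: find(2) -> no change; set of 2 is {2}
Step 4: find(6) -> no change; set of 6 is {6, 7}
Step 5: find(6) -> no change; set of 6 is {6, 7}
Step 6: union(2, 7) -> merged; set of 2 now {2, 6, 7}
Step 7: find(3) -> no change; set of 3 is {3}
Component of 6: {2, 6, 7}

Answer: 2, 6, 7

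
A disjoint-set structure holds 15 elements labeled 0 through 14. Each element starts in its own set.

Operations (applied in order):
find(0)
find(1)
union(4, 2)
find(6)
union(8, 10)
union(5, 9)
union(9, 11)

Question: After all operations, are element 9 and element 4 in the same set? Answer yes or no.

Answer: no

Derivation:
Step 1: find(0) -> no change; set of 0 is {0}
Step 2: find(1) -> no change; set of 1 is {1}
Step 3: union(4, 2) -> merged; set of 4 now {2, 4}
Step 4: find(6) -> no change; set of 6 is {6}
Step 5: union(8, 10) -> merged; set of 8 now {8, 10}
Step 6: union(5, 9) -> merged; set of 5 now {5, 9}
Step 7: union(9, 11) -> merged; set of 9 now {5, 9, 11}
Set of 9: {5, 9, 11}; 4 is not a member.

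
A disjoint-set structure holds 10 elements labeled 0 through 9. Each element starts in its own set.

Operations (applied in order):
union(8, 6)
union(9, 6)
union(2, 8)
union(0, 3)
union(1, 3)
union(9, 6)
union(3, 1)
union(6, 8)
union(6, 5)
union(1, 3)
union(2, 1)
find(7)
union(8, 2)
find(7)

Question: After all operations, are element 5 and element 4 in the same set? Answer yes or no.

Answer: no

Derivation:
Step 1: union(8, 6) -> merged; set of 8 now {6, 8}
Step 2: union(9, 6) -> merged; set of 9 now {6, 8, 9}
Step 3: union(2, 8) -> merged; set of 2 now {2, 6, 8, 9}
Step 4: union(0, 3) -> merged; set of 0 now {0, 3}
Step 5: union(1, 3) -> merged; set of 1 now {0, 1, 3}
Step 6: union(9, 6) -> already same set; set of 9 now {2, 6, 8, 9}
Step 7: union(3, 1) -> already same set; set of 3 now {0, 1, 3}
Step 8: union(6, 8) -> already same set; set of 6 now {2, 6, 8, 9}
Step 9: union(6, 5) -> merged; set of 6 now {2, 5, 6, 8, 9}
Step 10: union(1, 3) -> already same set; set of 1 now {0, 1, 3}
Step 11: union(2, 1) -> merged; set of 2 now {0, 1, 2, 3, 5, 6, 8, 9}
Step 12: find(7) -> no change; set of 7 is {7}
Step 13: union(8, 2) -> already same set; set of 8 now {0, 1, 2, 3, 5, 6, 8, 9}
Step 14: find(7) -> no change; set of 7 is {7}
Set of 5: {0, 1, 2, 3, 5, 6, 8, 9}; 4 is not a member.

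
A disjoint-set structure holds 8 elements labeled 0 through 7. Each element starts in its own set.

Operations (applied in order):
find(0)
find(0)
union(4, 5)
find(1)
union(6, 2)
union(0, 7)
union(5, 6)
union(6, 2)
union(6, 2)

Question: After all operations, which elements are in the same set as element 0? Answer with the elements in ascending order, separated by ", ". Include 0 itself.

Answer: 0, 7

Derivation:
Step 1: find(0) -> no change; set of 0 is {0}
Step 2: find(0) -> no change; set of 0 is {0}
Step 3: union(4, 5) -> merged; set of 4 now {4, 5}
Step 4: find(1) -> no change; set of 1 is {1}
Step 5: union(6, 2) -> merged; set of 6 now {2, 6}
Step 6: union(0, 7) -> merged; set of 0 now {0, 7}
Step 7: union(5, 6) -> merged; set of 5 now {2, 4, 5, 6}
Step 8: union(6, 2) -> already same set; set of 6 now {2, 4, 5, 6}
Step 9: union(6, 2) -> already same set; set of 6 now {2, 4, 5, 6}
Component of 0: {0, 7}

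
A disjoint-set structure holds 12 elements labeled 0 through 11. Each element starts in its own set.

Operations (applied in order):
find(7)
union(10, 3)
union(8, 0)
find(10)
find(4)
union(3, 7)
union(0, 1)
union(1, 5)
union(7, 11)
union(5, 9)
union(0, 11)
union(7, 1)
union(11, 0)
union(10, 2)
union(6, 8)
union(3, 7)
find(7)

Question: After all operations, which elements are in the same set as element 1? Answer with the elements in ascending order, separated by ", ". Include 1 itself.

Answer: 0, 1, 2, 3, 5, 6, 7, 8, 9, 10, 11

Derivation:
Step 1: find(7) -> no change; set of 7 is {7}
Step 2: union(10, 3) -> merged; set of 10 now {3, 10}
Step 3: union(8, 0) -> merged; set of 8 now {0, 8}
Step 4: find(10) -> no change; set of 10 is {3, 10}
Step 5: find(4) -> no change; set of 4 is {4}
Step 6: union(3, 7) -> merged; set of 3 now {3, 7, 10}
Step 7: union(0, 1) -> merged; set of 0 now {0, 1, 8}
Step 8: union(1, 5) -> merged; set of 1 now {0, 1, 5, 8}
Step 9: union(7, 11) -> merged; set of 7 now {3, 7, 10, 11}
Step 10: union(5, 9) -> merged; set of 5 now {0, 1, 5, 8, 9}
Step 11: union(0, 11) -> merged; set of 0 now {0, 1, 3, 5, 7, 8, 9, 10, 11}
Step 12: union(7, 1) -> already same set; set of 7 now {0, 1, 3, 5, 7, 8, 9, 10, 11}
Step 13: union(11, 0) -> already same set; set of 11 now {0, 1, 3, 5, 7, 8, 9, 10, 11}
Step 14: union(10, 2) -> merged; set of 10 now {0, 1, 2, 3, 5, 7, 8, 9, 10, 11}
Step 15: union(6, 8) -> merged; set of 6 now {0, 1, 2, 3, 5, 6, 7, 8, 9, 10, 11}
Step 16: union(3, 7) -> already same set; set of 3 now {0, 1, 2, 3, 5, 6, 7, 8, 9, 10, 11}
Step 17: find(7) -> no change; set of 7 is {0, 1, 2, 3, 5, 6, 7, 8, 9, 10, 11}
Component of 1: {0, 1, 2, 3, 5, 6, 7, 8, 9, 10, 11}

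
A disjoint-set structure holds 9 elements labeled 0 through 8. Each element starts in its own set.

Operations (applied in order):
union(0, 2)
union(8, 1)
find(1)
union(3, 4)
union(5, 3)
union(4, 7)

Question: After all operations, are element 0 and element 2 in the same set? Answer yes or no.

Answer: yes

Derivation:
Step 1: union(0, 2) -> merged; set of 0 now {0, 2}
Step 2: union(8, 1) -> merged; set of 8 now {1, 8}
Step 3: find(1) -> no change; set of 1 is {1, 8}
Step 4: union(3, 4) -> merged; set of 3 now {3, 4}
Step 5: union(5, 3) -> merged; set of 5 now {3, 4, 5}
Step 6: union(4, 7) -> merged; set of 4 now {3, 4, 5, 7}
Set of 0: {0, 2}; 2 is a member.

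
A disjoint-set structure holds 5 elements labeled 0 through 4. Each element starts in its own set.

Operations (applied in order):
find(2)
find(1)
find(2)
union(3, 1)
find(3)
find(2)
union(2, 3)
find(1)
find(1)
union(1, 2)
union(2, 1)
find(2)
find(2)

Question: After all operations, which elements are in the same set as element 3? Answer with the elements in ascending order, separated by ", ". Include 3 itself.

Answer: 1, 2, 3

Derivation:
Step 1: find(2) -> no change; set of 2 is {2}
Step 2: find(1) -> no change; set of 1 is {1}
Step 3: find(2) -> no change; set of 2 is {2}
Step 4: union(3, 1) -> merged; set of 3 now {1, 3}
Step 5: find(3) -> no change; set of 3 is {1, 3}
Step 6: find(2) -> no change; set of 2 is {2}
Step 7: union(2, 3) -> merged; set of 2 now {1, 2, 3}
Step 8: find(1) -> no change; set of 1 is {1, 2, 3}
Step 9: find(1) -> no change; set of 1 is {1, 2, 3}
Step 10: union(1, 2) -> already same set; set of 1 now {1, 2, 3}
Step 11: union(2, 1) -> already same set; set of 2 now {1, 2, 3}
Step 12: find(2) -> no change; set of 2 is {1, 2, 3}
Step 13: find(2) -> no change; set of 2 is {1, 2, 3}
Component of 3: {1, 2, 3}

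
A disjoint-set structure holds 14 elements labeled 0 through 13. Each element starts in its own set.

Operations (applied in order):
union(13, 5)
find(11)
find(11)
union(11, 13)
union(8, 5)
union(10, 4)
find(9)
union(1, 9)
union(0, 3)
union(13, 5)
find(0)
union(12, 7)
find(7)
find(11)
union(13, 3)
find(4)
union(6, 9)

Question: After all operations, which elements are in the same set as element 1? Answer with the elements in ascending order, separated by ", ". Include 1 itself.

Answer: 1, 6, 9

Derivation:
Step 1: union(13, 5) -> merged; set of 13 now {5, 13}
Step 2: find(11) -> no change; set of 11 is {11}
Step 3: find(11) -> no change; set of 11 is {11}
Step 4: union(11, 13) -> merged; set of 11 now {5, 11, 13}
Step 5: union(8, 5) -> merged; set of 8 now {5, 8, 11, 13}
Step 6: union(10, 4) -> merged; set of 10 now {4, 10}
Step 7: find(9) -> no change; set of 9 is {9}
Step 8: union(1, 9) -> merged; set of 1 now {1, 9}
Step 9: union(0, 3) -> merged; set of 0 now {0, 3}
Step 10: union(13, 5) -> already same set; set of 13 now {5, 8, 11, 13}
Step 11: find(0) -> no change; set of 0 is {0, 3}
Step 12: union(12, 7) -> merged; set of 12 now {7, 12}
Step 13: find(7) -> no change; set of 7 is {7, 12}
Step 14: find(11) -> no change; set of 11 is {5, 8, 11, 13}
Step 15: union(13, 3) -> merged; set of 13 now {0, 3, 5, 8, 11, 13}
Step 16: find(4) -> no change; set of 4 is {4, 10}
Step 17: union(6, 9) -> merged; set of 6 now {1, 6, 9}
Component of 1: {1, 6, 9}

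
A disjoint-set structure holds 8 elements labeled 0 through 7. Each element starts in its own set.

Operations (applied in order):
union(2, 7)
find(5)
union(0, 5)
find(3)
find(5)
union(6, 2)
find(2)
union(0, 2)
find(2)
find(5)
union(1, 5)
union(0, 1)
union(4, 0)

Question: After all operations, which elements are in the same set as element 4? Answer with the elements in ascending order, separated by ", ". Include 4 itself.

Answer: 0, 1, 2, 4, 5, 6, 7

Derivation:
Step 1: union(2, 7) -> merged; set of 2 now {2, 7}
Step 2: find(5) -> no change; set of 5 is {5}
Step 3: union(0, 5) -> merged; set of 0 now {0, 5}
Step 4: find(3) -> no change; set of 3 is {3}
Step 5: find(5) -> no change; set of 5 is {0, 5}
Step 6: union(6, 2) -> merged; set of 6 now {2, 6, 7}
Step 7: find(2) -> no change; set of 2 is {2, 6, 7}
Step 8: union(0, 2) -> merged; set of 0 now {0, 2, 5, 6, 7}
Step 9: find(2) -> no change; set of 2 is {0, 2, 5, 6, 7}
Step 10: find(5) -> no change; set of 5 is {0, 2, 5, 6, 7}
Step 11: union(1, 5) -> merged; set of 1 now {0, 1, 2, 5, 6, 7}
Step 12: union(0, 1) -> already same set; set of 0 now {0, 1, 2, 5, 6, 7}
Step 13: union(4, 0) -> merged; set of 4 now {0, 1, 2, 4, 5, 6, 7}
Component of 4: {0, 1, 2, 4, 5, 6, 7}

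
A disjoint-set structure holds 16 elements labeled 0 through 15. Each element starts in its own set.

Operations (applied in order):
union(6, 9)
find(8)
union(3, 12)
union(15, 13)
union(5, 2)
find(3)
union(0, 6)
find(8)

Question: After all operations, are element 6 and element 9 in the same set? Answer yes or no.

Step 1: union(6, 9) -> merged; set of 6 now {6, 9}
Step 2: find(8) -> no change; set of 8 is {8}
Step 3: union(3, 12) -> merged; set of 3 now {3, 12}
Step 4: union(15, 13) -> merged; set of 15 now {13, 15}
Step 5: union(5, 2) -> merged; set of 5 now {2, 5}
Step 6: find(3) -> no change; set of 3 is {3, 12}
Step 7: union(0, 6) -> merged; set of 0 now {0, 6, 9}
Step 8: find(8) -> no change; set of 8 is {8}
Set of 6: {0, 6, 9}; 9 is a member.

Answer: yes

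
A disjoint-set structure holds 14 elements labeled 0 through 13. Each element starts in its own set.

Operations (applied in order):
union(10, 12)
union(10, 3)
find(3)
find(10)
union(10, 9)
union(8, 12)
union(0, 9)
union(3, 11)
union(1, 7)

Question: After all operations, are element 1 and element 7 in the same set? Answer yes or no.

Step 1: union(10, 12) -> merged; set of 10 now {10, 12}
Step 2: union(10, 3) -> merged; set of 10 now {3, 10, 12}
Step 3: find(3) -> no change; set of 3 is {3, 10, 12}
Step 4: find(10) -> no change; set of 10 is {3, 10, 12}
Step 5: union(10, 9) -> merged; set of 10 now {3, 9, 10, 12}
Step 6: union(8, 12) -> merged; set of 8 now {3, 8, 9, 10, 12}
Step 7: union(0, 9) -> merged; set of 0 now {0, 3, 8, 9, 10, 12}
Step 8: union(3, 11) -> merged; set of 3 now {0, 3, 8, 9, 10, 11, 12}
Step 9: union(1, 7) -> merged; set of 1 now {1, 7}
Set of 1: {1, 7}; 7 is a member.

Answer: yes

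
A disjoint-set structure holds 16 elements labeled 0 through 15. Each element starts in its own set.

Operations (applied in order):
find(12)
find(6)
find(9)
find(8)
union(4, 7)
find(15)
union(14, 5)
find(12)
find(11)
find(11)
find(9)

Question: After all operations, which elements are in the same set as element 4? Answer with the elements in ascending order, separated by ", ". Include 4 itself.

Answer: 4, 7

Derivation:
Step 1: find(12) -> no change; set of 12 is {12}
Step 2: find(6) -> no change; set of 6 is {6}
Step 3: find(9) -> no change; set of 9 is {9}
Step 4: find(8) -> no change; set of 8 is {8}
Step 5: union(4, 7) -> merged; set of 4 now {4, 7}
Step 6: find(15) -> no change; set of 15 is {15}
Step 7: union(14, 5) -> merged; set of 14 now {5, 14}
Step 8: find(12) -> no change; set of 12 is {12}
Step 9: find(11) -> no change; set of 11 is {11}
Step 10: find(11) -> no change; set of 11 is {11}
Step 11: find(9) -> no change; set of 9 is {9}
Component of 4: {4, 7}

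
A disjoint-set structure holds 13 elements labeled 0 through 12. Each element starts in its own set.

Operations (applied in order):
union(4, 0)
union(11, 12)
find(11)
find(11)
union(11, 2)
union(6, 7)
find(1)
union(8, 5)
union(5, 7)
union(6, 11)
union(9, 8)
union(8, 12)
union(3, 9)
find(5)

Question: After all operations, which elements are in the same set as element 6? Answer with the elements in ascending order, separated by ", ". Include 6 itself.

Step 1: union(4, 0) -> merged; set of 4 now {0, 4}
Step 2: union(11, 12) -> merged; set of 11 now {11, 12}
Step 3: find(11) -> no change; set of 11 is {11, 12}
Step 4: find(11) -> no change; set of 11 is {11, 12}
Step 5: union(11, 2) -> merged; set of 11 now {2, 11, 12}
Step 6: union(6, 7) -> merged; set of 6 now {6, 7}
Step 7: find(1) -> no change; set of 1 is {1}
Step 8: union(8, 5) -> merged; set of 8 now {5, 8}
Step 9: union(5, 7) -> merged; set of 5 now {5, 6, 7, 8}
Step 10: union(6, 11) -> merged; set of 6 now {2, 5, 6, 7, 8, 11, 12}
Step 11: union(9, 8) -> merged; set of 9 now {2, 5, 6, 7, 8, 9, 11, 12}
Step 12: union(8, 12) -> already same set; set of 8 now {2, 5, 6, 7, 8, 9, 11, 12}
Step 13: union(3, 9) -> merged; set of 3 now {2, 3, 5, 6, 7, 8, 9, 11, 12}
Step 14: find(5) -> no change; set of 5 is {2, 3, 5, 6, 7, 8, 9, 11, 12}
Component of 6: {2, 3, 5, 6, 7, 8, 9, 11, 12}

Answer: 2, 3, 5, 6, 7, 8, 9, 11, 12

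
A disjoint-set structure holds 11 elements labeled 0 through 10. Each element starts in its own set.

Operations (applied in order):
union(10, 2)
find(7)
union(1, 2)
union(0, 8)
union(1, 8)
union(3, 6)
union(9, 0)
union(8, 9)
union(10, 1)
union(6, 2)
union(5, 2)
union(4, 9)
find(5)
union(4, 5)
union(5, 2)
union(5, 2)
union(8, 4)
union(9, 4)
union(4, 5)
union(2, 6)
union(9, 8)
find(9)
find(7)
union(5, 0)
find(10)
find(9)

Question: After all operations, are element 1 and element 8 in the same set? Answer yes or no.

Step 1: union(10, 2) -> merged; set of 10 now {2, 10}
Step 2: find(7) -> no change; set of 7 is {7}
Step 3: union(1, 2) -> merged; set of 1 now {1, 2, 10}
Step 4: union(0, 8) -> merged; set of 0 now {0, 8}
Step 5: union(1, 8) -> merged; set of 1 now {0, 1, 2, 8, 10}
Step 6: union(3, 6) -> merged; set of 3 now {3, 6}
Step 7: union(9, 0) -> merged; set of 9 now {0, 1, 2, 8, 9, 10}
Step 8: union(8, 9) -> already same set; set of 8 now {0, 1, 2, 8, 9, 10}
Step 9: union(10, 1) -> already same set; set of 10 now {0, 1, 2, 8, 9, 10}
Step 10: union(6, 2) -> merged; set of 6 now {0, 1, 2, 3, 6, 8, 9, 10}
Step 11: union(5, 2) -> merged; set of 5 now {0, 1, 2, 3, 5, 6, 8, 9, 10}
Step 12: union(4, 9) -> merged; set of 4 now {0, 1, 2, 3, 4, 5, 6, 8, 9, 10}
Step 13: find(5) -> no change; set of 5 is {0, 1, 2, 3, 4, 5, 6, 8, 9, 10}
Step 14: union(4, 5) -> already same set; set of 4 now {0, 1, 2, 3, 4, 5, 6, 8, 9, 10}
Step 15: union(5, 2) -> already same set; set of 5 now {0, 1, 2, 3, 4, 5, 6, 8, 9, 10}
Step 16: union(5, 2) -> already same set; set of 5 now {0, 1, 2, 3, 4, 5, 6, 8, 9, 10}
Step 17: union(8, 4) -> already same set; set of 8 now {0, 1, 2, 3, 4, 5, 6, 8, 9, 10}
Step 18: union(9, 4) -> already same set; set of 9 now {0, 1, 2, 3, 4, 5, 6, 8, 9, 10}
Step 19: union(4, 5) -> already same set; set of 4 now {0, 1, 2, 3, 4, 5, 6, 8, 9, 10}
Step 20: union(2, 6) -> already same set; set of 2 now {0, 1, 2, 3, 4, 5, 6, 8, 9, 10}
Step 21: union(9, 8) -> already same set; set of 9 now {0, 1, 2, 3, 4, 5, 6, 8, 9, 10}
Step 22: find(9) -> no change; set of 9 is {0, 1, 2, 3, 4, 5, 6, 8, 9, 10}
Step 23: find(7) -> no change; set of 7 is {7}
Step 24: union(5, 0) -> already same set; set of 5 now {0, 1, 2, 3, 4, 5, 6, 8, 9, 10}
Step 25: find(10) -> no change; set of 10 is {0, 1, 2, 3, 4, 5, 6, 8, 9, 10}
Step 26: find(9) -> no change; set of 9 is {0, 1, 2, 3, 4, 5, 6, 8, 9, 10}
Set of 1: {0, 1, 2, 3, 4, 5, 6, 8, 9, 10}; 8 is a member.

Answer: yes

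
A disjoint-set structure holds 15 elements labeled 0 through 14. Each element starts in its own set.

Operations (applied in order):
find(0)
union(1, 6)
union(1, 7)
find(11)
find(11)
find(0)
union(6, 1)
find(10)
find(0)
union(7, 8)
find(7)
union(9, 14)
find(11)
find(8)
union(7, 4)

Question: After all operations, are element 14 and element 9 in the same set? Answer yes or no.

Answer: yes

Derivation:
Step 1: find(0) -> no change; set of 0 is {0}
Step 2: union(1, 6) -> merged; set of 1 now {1, 6}
Step 3: union(1, 7) -> merged; set of 1 now {1, 6, 7}
Step 4: find(11) -> no change; set of 11 is {11}
Step 5: find(11) -> no change; set of 11 is {11}
Step 6: find(0) -> no change; set of 0 is {0}
Step 7: union(6, 1) -> already same set; set of 6 now {1, 6, 7}
Step 8: find(10) -> no change; set of 10 is {10}
Step 9: find(0) -> no change; set of 0 is {0}
Step 10: union(7, 8) -> merged; set of 7 now {1, 6, 7, 8}
Step 11: find(7) -> no change; set of 7 is {1, 6, 7, 8}
Step 12: union(9, 14) -> merged; set of 9 now {9, 14}
Step 13: find(11) -> no change; set of 11 is {11}
Step 14: find(8) -> no change; set of 8 is {1, 6, 7, 8}
Step 15: union(7, 4) -> merged; set of 7 now {1, 4, 6, 7, 8}
Set of 14: {9, 14}; 9 is a member.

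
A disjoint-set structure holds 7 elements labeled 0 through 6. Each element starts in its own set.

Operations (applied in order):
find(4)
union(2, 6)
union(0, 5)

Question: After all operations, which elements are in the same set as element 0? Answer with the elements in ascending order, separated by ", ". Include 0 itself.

Answer: 0, 5

Derivation:
Step 1: find(4) -> no change; set of 4 is {4}
Step 2: union(2, 6) -> merged; set of 2 now {2, 6}
Step 3: union(0, 5) -> merged; set of 0 now {0, 5}
Component of 0: {0, 5}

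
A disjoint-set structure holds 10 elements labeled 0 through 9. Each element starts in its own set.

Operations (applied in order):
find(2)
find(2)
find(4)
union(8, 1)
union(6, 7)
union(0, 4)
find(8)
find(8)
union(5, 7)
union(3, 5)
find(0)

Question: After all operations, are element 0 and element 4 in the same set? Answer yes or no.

Answer: yes

Derivation:
Step 1: find(2) -> no change; set of 2 is {2}
Step 2: find(2) -> no change; set of 2 is {2}
Step 3: find(4) -> no change; set of 4 is {4}
Step 4: union(8, 1) -> merged; set of 8 now {1, 8}
Step 5: union(6, 7) -> merged; set of 6 now {6, 7}
Step 6: union(0, 4) -> merged; set of 0 now {0, 4}
Step 7: find(8) -> no change; set of 8 is {1, 8}
Step 8: find(8) -> no change; set of 8 is {1, 8}
Step 9: union(5, 7) -> merged; set of 5 now {5, 6, 7}
Step 10: union(3, 5) -> merged; set of 3 now {3, 5, 6, 7}
Step 11: find(0) -> no change; set of 0 is {0, 4}
Set of 0: {0, 4}; 4 is a member.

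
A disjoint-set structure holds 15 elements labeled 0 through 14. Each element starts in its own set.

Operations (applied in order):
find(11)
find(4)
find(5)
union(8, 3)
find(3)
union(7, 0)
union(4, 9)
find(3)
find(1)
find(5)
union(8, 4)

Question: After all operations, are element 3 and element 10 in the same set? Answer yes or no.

Step 1: find(11) -> no change; set of 11 is {11}
Step 2: find(4) -> no change; set of 4 is {4}
Step 3: find(5) -> no change; set of 5 is {5}
Step 4: union(8, 3) -> merged; set of 8 now {3, 8}
Step 5: find(3) -> no change; set of 3 is {3, 8}
Step 6: union(7, 0) -> merged; set of 7 now {0, 7}
Step 7: union(4, 9) -> merged; set of 4 now {4, 9}
Step 8: find(3) -> no change; set of 3 is {3, 8}
Step 9: find(1) -> no change; set of 1 is {1}
Step 10: find(5) -> no change; set of 5 is {5}
Step 11: union(8, 4) -> merged; set of 8 now {3, 4, 8, 9}
Set of 3: {3, 4, 8, 9}; 10 is not a member.

Answer: no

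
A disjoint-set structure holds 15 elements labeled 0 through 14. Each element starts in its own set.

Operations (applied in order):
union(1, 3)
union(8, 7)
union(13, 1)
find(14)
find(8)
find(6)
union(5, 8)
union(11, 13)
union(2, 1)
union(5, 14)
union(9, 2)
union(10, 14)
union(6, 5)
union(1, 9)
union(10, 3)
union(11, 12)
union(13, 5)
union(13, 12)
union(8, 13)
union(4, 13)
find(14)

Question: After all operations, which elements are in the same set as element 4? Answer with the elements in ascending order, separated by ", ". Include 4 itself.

Step 1: union(1, 3) -> merged; set of 1 now {1, 3}
Step 2: union(8, 7) -> merged; set of 8 now {7, 8}
Step 3: union(13, 1) -> merged; set of 13 now {1, 3, 13}
Step 4: find(14) -> no change; set of 14 is {14}
Step 5: find(8) -> no change; set of 8 is {7, 8}
Step 6: find(6) -> no change; set of 6 is {6}
Step 7: union(5, 8) -> merged; set of 5 now {5, 7, 8}
Step 8: union(11, 13) -> merged; set of 11 now {1, 3, 11, 13}
Step 9: union(2, 1) -> merged; set of 2 now {1, 2, 3, 11, 13}
Step 10: union(5, 14) -> merged; set of 5 now {5, 7, 8, 14}
Step 11: union(9, 2) -> merged; set of 9 now {1, 2, 3, 9, 11, 13}
Step 12: union(10, 14) -> merged; set of 10 now {5, 7, 8, 10, 14}
Step 13: union(6, 5) -> merged; set of 6 now {5, 6, 7, 8, 10, 14}
Step 14: union(1, 9) -> already same set; set of 1 now {1, 2, 3, 9, 11, 13}
Step 15: union(10, 3) -> merged; set of 10 now {1, 2, 3, 5, 6, 7, 8, 9, 10, 11, 13, 14}
Step 16: union(11, 12) -> merged; set of 11 now {1, 2, 3, 5, 6, 7, 8, 9, 10, 11, 12, 13, 14}
Step 17: union(13, 5) -> already same set; set of 13 now {1, 2, 3, 5, 6, 7, 8, 9, 10, 11, 12, 13, 14}
Step 18: union(13, 12) -> already same set; set of 13 now {1, 2, 3, 5, 6, 7, 8, 9, 10, 11, 12, 13, 14}
Step 19: union(8, 13) -> already same set; set of 8 now {1, 2, 3, 5, 6, 7, 8, 9, 10, 11, 12, 13, 14}
Step 20: union(4, 13) -> merged; set of 4 now {1, 2, 3, 4, 5, 6, 7, 8, 9, 10, 11, 12, 13, 14}
Step 21: find(14) -> no change; set of 14 is {1, 2, 3, 4, 5, 6, 7, 8, 9, 10, 11, 12, 13, 14}
Component of 4: {1, 2, 3, 4, 5, 6, 7, 8, 9, 10, 11, 12, 13, 14}

Answer: 1, 2, 3, 4, 5, 6, 7, 8, 9, 10, 11, 12, 13, 14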